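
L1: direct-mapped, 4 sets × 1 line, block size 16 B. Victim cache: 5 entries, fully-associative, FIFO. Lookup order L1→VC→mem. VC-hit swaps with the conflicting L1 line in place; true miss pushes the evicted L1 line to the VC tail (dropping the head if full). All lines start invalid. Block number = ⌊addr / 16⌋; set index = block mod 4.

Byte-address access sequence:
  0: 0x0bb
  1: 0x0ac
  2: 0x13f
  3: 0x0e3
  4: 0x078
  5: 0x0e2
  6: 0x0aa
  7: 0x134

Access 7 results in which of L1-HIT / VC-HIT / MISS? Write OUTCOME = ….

OUTCOME = VC-HIT

#0 0xbb→b11/s3 MISS; vc=[]
#1 0xac→b10/s2 MISS; vc=[]
#2 0x13f→b19/s3 MISS; vc=[11]
#3 0xe3→b14/s2 MISS; vc=[11,10]
#4 0x78→b7/s3 MISS; vc=[11,10,19]
#5 0xe2→b14/s2 L1-HIT; vc=[11,10,19]
#6 0xaa→b10/s2 VC-HIT; vc=[11,14,19]
#7 0x134→b19/s3 VC-HIT; vc=[11,14,7]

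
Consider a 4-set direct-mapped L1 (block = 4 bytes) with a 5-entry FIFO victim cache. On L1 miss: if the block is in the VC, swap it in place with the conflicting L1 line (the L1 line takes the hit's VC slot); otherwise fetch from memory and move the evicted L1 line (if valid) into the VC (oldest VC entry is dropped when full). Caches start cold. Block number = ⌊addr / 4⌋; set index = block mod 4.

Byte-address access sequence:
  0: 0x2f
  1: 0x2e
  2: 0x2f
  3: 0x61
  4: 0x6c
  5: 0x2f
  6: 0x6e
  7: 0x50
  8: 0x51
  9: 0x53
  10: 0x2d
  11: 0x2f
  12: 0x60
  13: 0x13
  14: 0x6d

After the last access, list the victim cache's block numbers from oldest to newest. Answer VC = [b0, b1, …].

VC = [11, 20, 24]

0: 0x2f (blk 11, set 3) → MISS  vc=[]
1: 0x2e (blk 11, set 3) → L1-HIT  vc=[]
2: 0x2f (blk 11, set 3) → L1-HIT  vc=[]
3: 0x61 (blk 24, set 0) → MISS  vc=[]
4: 0x6c (blk 27, set 3) → MISS  vc=[11]
5: 0x2f (blk 11, set 3) → VC-HIT  vc=[27]
6: 0x6e (blk 27, set 3) → VC-HIT  vc=[11]
7: 0x50 (blk 20, set 0) → MISS  vc=[11, 24]
8: 0x51 (blk 20, set 0) → L1-HIT  vc=[11, 24]
9: 0x53 (blk 20, set 0) → L1-HIT  vc=[11, 24]
10: 0x2d (blk 11, set 3) → VC-HIT  vc=[27, 24]
11: 0x2f (blk 11, set 3) → L1-HIT  vc=[27, 24]
12: 0x60 (blk 24, set 0) → VC-HIT  vc=[27, 20]
13: 0x13 (blk 4, set 0) → MISS  vc=[27, 20, 24]
14: 0x6d (blk 27, set 3) → VC-HIT  vc=[11, 20, 24]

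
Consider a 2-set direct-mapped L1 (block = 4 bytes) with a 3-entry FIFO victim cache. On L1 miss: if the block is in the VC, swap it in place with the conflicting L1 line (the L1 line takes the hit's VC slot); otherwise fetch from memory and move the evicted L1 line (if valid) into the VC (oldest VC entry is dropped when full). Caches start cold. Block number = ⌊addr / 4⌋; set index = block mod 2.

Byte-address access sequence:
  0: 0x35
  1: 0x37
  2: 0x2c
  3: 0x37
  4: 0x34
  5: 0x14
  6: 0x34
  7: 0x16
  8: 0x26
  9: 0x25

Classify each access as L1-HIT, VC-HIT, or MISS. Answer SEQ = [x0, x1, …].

SEQ = [MISS, L1-HIT, MISS, VC-HIT, L1-HIT, MISS, VC-HIT, VC-HIT, MISS, L1-HIT]

0: 0x35 (blk 13, set 1) → MISS  vc=[]
1: 0x37 (blk 13, set 1) → L1-HIT  vc=[]
2: 0x2c (blk 11, set 1) → MISS  vc=[13]
3: 0x37 (blk 13, set 1) → VC-HIT  vc=[11]
4: 0x34 (blk 13, set 1) → L1-HIT  vc=[11]
5: 0x14 (blk 5, set 1) → MISS  vc=[11, 13]
6: 0x34 (blk 13, set 1) → VC-HIT  vc=[11, 5]
7: 0x16 (blk 5, set 1) → VC-HIT  vc=[11, 13]
8: 0x26 (blk 9, set 1) → MISS  vc=[11, 13, 5]
9: 0x25 (blk 9, set 1) → L1-HIT  vc=[11, 13, 5]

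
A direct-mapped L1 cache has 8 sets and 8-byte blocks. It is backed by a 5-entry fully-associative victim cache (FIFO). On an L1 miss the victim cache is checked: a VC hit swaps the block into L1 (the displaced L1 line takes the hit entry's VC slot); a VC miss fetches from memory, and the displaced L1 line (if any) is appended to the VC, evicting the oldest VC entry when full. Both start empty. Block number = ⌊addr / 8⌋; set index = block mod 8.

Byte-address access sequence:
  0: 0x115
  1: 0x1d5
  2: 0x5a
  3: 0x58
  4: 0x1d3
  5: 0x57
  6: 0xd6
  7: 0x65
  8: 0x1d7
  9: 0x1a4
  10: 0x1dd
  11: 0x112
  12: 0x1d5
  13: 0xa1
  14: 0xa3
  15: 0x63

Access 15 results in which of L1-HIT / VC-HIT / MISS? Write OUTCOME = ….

OUTCOME = VC-HIT

  [0] addr=0x115 blk=34 s=2: MISS | VC []
  [1] addr=0x1d5 blk=58 s=2: MISS | VC [34]
  [2] addr=0x5a blk=11 s=3: MISS | VC [34]
  [3] addr=0x58 blk=11 s=3: L1-HIT | VC [34]
  [4] addr=0x1d3 blk=58 s=2: L1-HIT | VC [34]
  [5] addr=0x57 blk=10 s=2: MISS | VC [34, 58]
  [6] addr=0xd6 blk=26 s=2: MISS | VC [34, 58, 10]
  [7] addr=0x65 blk=12 s=4: MISS | VC [34, 58, 10]
  [8] addr=0x1d7 blk=58 s=2: VC-HIT | VC [34, 26, 10]
  [9] addr=0x1a4 blk=52 s=4: MISS | VC [34, 26, 10, 12]
  [10] addr=0x1dd blk=59 s=3: MISS | VC [34, 26, 10, 12, 11]
  [11] addr=0x112 blk=34 s=2: VC-HIT | VC [58, 26, 10, 12, 11]
  [12] addr=0x1d5 blk=58 s=2: VC-HIT | VC [34, 26, 10, 12, 11]
  [13] addr=0xa1 blk=20 s=4: MISS | VC [26, 10, 12, 11, 52]
  [14] addr=0xa3 blk=20 s=4: L1-HIT | VC [26, 10, 12, 11, 52]
  [15] addr=0x63 blk=12 s=4: VC-HIT | VC [26, 10, 20, 11, 52]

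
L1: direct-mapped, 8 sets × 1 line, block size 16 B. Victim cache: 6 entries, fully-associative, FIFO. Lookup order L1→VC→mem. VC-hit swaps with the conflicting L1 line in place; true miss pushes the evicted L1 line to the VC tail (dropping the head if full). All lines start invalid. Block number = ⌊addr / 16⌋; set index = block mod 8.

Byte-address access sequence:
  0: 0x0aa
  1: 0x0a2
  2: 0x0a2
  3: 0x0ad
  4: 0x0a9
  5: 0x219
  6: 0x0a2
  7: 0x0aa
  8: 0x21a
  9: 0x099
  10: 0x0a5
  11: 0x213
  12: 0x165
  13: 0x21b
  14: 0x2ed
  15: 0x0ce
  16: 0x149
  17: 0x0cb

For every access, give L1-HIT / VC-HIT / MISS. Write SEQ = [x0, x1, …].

SEQ = [MISS, L1-HIT, L1-HIT, L1-HIT, L1-HIT, MISS, L1-HIT, L1-HIT, L1-HIT, MISS, L1-HIT, VC-HIT, MISS, L1-HIT, MISS, MISS, MISS, VC-HIT]

#0 0xaa→b10/s2 MISS; vc=[]
#1 0xa2→b10/s2 L1-HIT; vc=[]
#2 0xa2→b10/s2 L1-HIT; vc=[]
#3 0xad→b10/s2 L1-HIT; vc=[]
#4 0xa9→b10/s2 L1-HIT; vc=[]
#5 0x219→b33/s1 MISS; vc=[]
#6 0xa2→b10/s2 L1-HIT; vc=[]
#7 0xaa→b10/s2 L1-HIT; vc=[]
#8 0x21a→b33/s1 L1-HIT; vc=[]
#9 0x99→b9/s1 MISS; vc=[33]
#10 0xa5→b10/s2 L1-HIT; vc=[33]
#11 0x213→b33/s1 VC-HIT; vc=[9]
#12 0x165→b22/s6 MISS; vc=[9]
#13 0x21b→b33/s1 L1-HIT; vc=[9]
#14 0x2ed→b46/s6 MISS; vc=[9,22]
#15 0xce→b12/s4 MISS; vc=[9,22]
#16 0x149→b20/s4 MISS; vc=[9,22,12]
#17 0xcb→b12/s4 VC-HIT; vc=[9,22,20]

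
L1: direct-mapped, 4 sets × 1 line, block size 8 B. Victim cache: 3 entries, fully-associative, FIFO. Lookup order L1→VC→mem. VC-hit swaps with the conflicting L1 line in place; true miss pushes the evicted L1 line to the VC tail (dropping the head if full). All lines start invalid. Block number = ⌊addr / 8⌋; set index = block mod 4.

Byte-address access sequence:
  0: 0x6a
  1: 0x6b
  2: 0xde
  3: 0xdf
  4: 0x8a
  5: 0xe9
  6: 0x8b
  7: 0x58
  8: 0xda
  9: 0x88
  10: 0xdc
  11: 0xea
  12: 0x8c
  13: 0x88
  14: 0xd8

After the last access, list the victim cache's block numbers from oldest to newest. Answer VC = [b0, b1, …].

VC = [13, 29, 11]

  [0] addr=0x6a blk=13 s=1: MISS | VC []
  [1] addr=0x6b blk=13 s=1: L1-HIT | VC []
  [2] addr=0xde blk=27 s=3: MISS | VC []
  [3] addr=0xdf blk=27 s=3: L1-HIT | VC []
  [4] addr=0x8a blk=17 s=1: MISS | VC [13]
  [5] addr=0xe9 blk=29 s=1: MISS | VC [13, 17]
  [6] addr=0x8b blk=17 s=1: VC-HIT | VC [13, 29]
  [7] addr=0x58 blk=11 s=3: MISS | VC [13, 29, 27]
  [8] addr=0xda blk=27 s=3: VC-HIT | VC [13, 29, 11]
  [9] addr=0x88 blk=17 s=1: L1-HIT | VC [13, 29, 11]
  [10] addr=0xdc blk=27 s=3: L1-HIT | VC [13, 29, 11]
  [11] addr=0xea blk=29 s=1: VC-HIT | VC [13, 17, 11]
  [12] addr=0x8c blk=17 s=1: VC-HIT | VC [13, 29, 11]
  [13] addr=0x88 blk=17 s=1: L1-HIT | VC [13, 29, 11]
  [14] addr=0xd8 blk=27 s=3: L1-HIT | VC [13, 29, 11]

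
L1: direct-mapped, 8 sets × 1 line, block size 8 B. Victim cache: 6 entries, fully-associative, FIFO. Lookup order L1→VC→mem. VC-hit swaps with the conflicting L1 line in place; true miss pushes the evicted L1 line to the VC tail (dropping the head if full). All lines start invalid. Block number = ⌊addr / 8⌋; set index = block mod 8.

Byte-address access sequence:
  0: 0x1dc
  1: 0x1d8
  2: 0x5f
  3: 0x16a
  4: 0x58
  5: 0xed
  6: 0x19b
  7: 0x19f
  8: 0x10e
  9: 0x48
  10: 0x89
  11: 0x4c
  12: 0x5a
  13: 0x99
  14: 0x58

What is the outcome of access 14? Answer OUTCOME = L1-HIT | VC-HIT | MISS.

  [0] addr=0x1dc blk=59 s=3: MISS | VC []
  [1] addr=0x1d8 blk=59 s=3: L1-HIT | VC []
  [2] addr=0x5f blk=11 s=3: MISS | VC [59]
  [3] addr=0x16a blk=45 s=5: MISS | VC [59]
  [4] addr=0x58 blk=11 s=3: L1-HIT | VC [59]
  [5] addr=0xed blk=29 s=5: MISS | VC [59, 45]
  [6] addr=0x19b blk=51 s=3: MISS | VC [59, 45, 11]
  [7] addr=0x19f blk=51 s=3: L1-HIT | VC [59, 45, 11]
  [8] addr=0x10e blk=33 s=1: MISS | VC [59, 45, 11]
  [9] addr=0x48 blk=9 s=1: MISS | VC [59, 45, 11, 33]
  [10] addr=0x89 blk=17 s=1: MISS | VC [59, 45, 11, 33, 9]
  [11] addr=0x4c blk=9 s=1: VC-HIT | VC [59, 45, 11, 33, 17]
  [12] addr=0x5a blk=11 s=3: VC-HIT | VC [59, 45, 51, 33, 17]
  [13] addr=0x99 blk=19 s=3: MISS | VC [59, 45, 51, 33, 17, 11]
  [14] addr=0x58 blk=11 s=3: VC-HIT | VC [59, 45, 51, 33, 17, 19]

OUTCOME = VC-HIT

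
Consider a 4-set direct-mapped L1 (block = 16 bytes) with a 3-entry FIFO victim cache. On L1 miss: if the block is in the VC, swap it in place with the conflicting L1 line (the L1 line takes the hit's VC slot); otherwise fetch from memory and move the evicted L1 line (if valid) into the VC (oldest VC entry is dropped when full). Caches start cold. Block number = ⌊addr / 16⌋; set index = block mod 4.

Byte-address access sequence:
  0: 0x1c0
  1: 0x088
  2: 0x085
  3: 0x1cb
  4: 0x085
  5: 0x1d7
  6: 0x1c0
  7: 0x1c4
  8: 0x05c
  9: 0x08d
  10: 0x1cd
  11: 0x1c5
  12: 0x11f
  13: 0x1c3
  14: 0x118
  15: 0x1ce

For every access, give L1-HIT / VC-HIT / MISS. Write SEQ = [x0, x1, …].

0: 0x1c0 (blk 28, set 0) → MISS  vc=[]
1: 0x88 (blk 8, set 0) → MISS  vc=[28]
2: 0x85 (blk 8, set 0) → L1-HIT  vc=[28]
3: 0x1cb (blk 28, set 0) → VC-HIT  vc=[8]
4: 0x85 (blk 8, set 0) → VC-HIT  vc=[28]
5: 0x1d7 (blk 29, set 1) → MISS  vc=[28]
6: 0x1c0 (blk 28, set 0) → VC-HIT  vc=[8]
7: 0x1c4 (blk 28, set 0) → L1-HIT  vc=[8]
8: 0x5c (blk 5, set 1) → MISS  vc=[8, 29]
9: 0x8d (blk 8, set 0) → VC-HIT  vc=[28, 29]
10: 0x1cd (blk 28, set 0) → VC-HIT  vc=[8, 29]
11: 0x1c5 (blk 28, set 0) → L1-HIT  vc=[8, 29]
12: 0x11f (blk 17, set 1) → MISS  vc=[8, 29, 5]
13: 0x1c3 (blk 28, set 0) → L1-HIT  vc=[8, 29, 5]
14: 0x118 (blk 17, set 1) → L1-HIT  vc=[8, 29, 5]
15: 0x1ce (blk 28, set 0) → L1-HIT  vc=[8, 29, 5]

SEQ = [MISS, MISS, L1-HIT, VC-HIT, VC-HIT, MISS, VC-HIT, L1-HIT, MISS, VC-HIT, VC-HIT, L1-HIT, MISS, L1-HIT, L1-HIT, L1-HIT]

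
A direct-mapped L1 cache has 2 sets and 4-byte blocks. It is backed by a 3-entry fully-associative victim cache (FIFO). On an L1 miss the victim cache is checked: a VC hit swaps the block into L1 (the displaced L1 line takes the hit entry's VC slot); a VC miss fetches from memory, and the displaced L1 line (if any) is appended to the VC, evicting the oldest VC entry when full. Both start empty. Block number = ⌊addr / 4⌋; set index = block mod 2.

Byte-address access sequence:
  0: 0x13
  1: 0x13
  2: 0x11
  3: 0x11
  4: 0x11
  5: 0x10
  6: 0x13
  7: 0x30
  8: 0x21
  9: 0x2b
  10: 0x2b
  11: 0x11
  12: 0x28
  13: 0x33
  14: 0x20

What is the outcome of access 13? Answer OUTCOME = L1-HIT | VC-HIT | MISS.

OUTCOME = VC-HIT

  [0] addr=0x13 blk=4 s=0: MISS | VC []
  [1] addr=0x13 blk=4 s=0: L1-HIT | VC []
  [2] addr=0x11 blk=4 s=0: L1-HIT | VC []
  [3] addr=0x11 blk=4 s=0: L1-HIT | VC []
  [4] addr=0x11 blk=4 s=0: L1-HIT | VC []
  [5] addr=0x10 blk=4 s=0: L1-HIT | VC []
  [6] addr=0x13 blk=4 s=0: L1-HIT | VC []
  [7] addr=0x30 blk=12 s=0: MISS | VC [4]
  [8] addr=0x21 blk=8 s=0: MISS | VC [4, 12]
  [9] addr=0x2b blk=10 s=0: MISS | VC [4, 12, 8]
  [10] addr=0x2b blk=10 s=0: L1-HIT | VC [4, 12, 8]
  [11] addr=0x11 blk=4 s=0: VC-HIT | VC [10, 12, 8]
  [12] addr=0x28 blk=10 s=0: VC-HIT | VC [4, 12, 8]
  [13] addr=0x33 blk=12 s=0: VC-HIT | VC [4, 10, 8]
  [14] addr=0x20 blk=8 s=0: VC-HIT | VC [4, 10, 12]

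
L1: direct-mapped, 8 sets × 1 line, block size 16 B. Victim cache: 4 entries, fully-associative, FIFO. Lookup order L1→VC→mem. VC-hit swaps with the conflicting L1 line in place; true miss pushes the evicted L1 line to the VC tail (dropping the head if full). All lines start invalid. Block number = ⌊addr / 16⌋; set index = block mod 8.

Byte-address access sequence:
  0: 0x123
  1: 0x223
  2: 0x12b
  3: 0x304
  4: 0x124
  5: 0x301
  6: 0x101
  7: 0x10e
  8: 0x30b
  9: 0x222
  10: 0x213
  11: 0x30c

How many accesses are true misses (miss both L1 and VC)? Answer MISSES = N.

0: 0x123 (blk 18, set 2) → MISS  vc=[]
1: 0x223 (blk 34, set 2) → MISS  vc=[18]
2: 0x12b (blk 18, set 2) → VC-HIT  vc=[34]
3: 0x304 (blk 48, set 0) → MISS  vc=[34]
4: 0x124 (blk 18, set 2) → L1-HIT  vc=[34]
5: 0x301 (blk 48, set 0) → L1-HIT  vc=[34]
6: 0x101 (blk 16, set 0) → MISS  vc=[34, 48]
7: 0x10e (blk 16, set 0) → L1-HIT  vc=[34, 48]
8: 0x30b (blk 48, set 0) → VC-HIT  vc=[34, 16]
9: 0x222 (blk 34, set 2) → VC-HIT  vc=[18, 16]
10: 0x213 (blk 33, set 1) → MISS  vc=[18, 16]
11: 0x30c (blk 48, set 0) → L1-HIT  vc=[18, 16]

MISSES = 5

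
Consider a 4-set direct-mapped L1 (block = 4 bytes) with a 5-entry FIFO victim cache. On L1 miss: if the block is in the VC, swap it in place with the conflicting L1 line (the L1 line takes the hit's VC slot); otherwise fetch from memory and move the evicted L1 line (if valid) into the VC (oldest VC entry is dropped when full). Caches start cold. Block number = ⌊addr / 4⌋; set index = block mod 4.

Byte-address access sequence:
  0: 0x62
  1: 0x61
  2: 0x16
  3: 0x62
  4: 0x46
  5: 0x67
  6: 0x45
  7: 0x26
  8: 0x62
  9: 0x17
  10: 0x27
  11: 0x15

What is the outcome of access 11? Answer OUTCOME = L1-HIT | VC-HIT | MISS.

  [0] addr=0x62 blk=24 s=0: MISS | VC []
  [1] addr=0x61 blk=24 s=0: L1-HIT | VC []
  [2] addr=0x16 blk=5 s=1: MISS | VC []
  [3] addr=0x62 blk=24 s=0: L1-HIT | VC []
  [4] addr=0x46 blk=17 s=1: MISS | VC [5]
  [5] addr=0x67 blk=25 s=1: MISS | VC [5, 17]
  [6] addr=0x45 blk=17 s=1: VC-HIT | VC [5, 25]
  [7] addr=0x26 blk=9 s=1: MISS | VC [5, 25, 17]
  [8] addr=0x62 blk=24 s=0: L1-HIT | VC [5, 25, 17]
  [9] addr=0x17 blk=5 s=1: VC-HIT | VC [9, 25, 17]
  [10] addr=0x27 blk=9 s=1: VC-HIT | VC [5, 25, 17]
  [11] addr=0x15 blk=5 s=1: VC-HIT | VC [9, 25, 17]

OUTCOME = VC-HIT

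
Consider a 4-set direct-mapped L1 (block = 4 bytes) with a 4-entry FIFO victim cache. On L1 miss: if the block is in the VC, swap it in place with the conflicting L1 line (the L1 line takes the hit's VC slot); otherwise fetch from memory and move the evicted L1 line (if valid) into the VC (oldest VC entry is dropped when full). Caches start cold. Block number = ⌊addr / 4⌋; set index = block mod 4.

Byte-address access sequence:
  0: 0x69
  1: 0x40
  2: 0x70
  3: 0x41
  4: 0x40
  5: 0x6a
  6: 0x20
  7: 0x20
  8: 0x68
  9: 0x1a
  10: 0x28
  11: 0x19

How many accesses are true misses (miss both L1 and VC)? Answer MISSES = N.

#0 0x69→b26/s2 MISS; vc=[]
#1 0x40→b16/s0 MISS; vc=[]
#2 0x70→b28/s0 MISS; vc=[16]
#3 0x41→b16/s0 VC-HIT; vc=[28]
#4 0x40→b16/s0 L1-HIT; vc=[28]
#5 0x6a→b26/s2 L1-HIT; vc=[28]
#6 0x20→b8/s0 MISS; vc=[28,16]
#7 0x20→b8/s0 L1-HIT; vc=[28,16]
#8 0x68→b26/s2 L1-HIT; vc=[28,16]
#9 0x1a→b6/s2 MISS; vc=[28,16,26]
#10 0x28→b10/s2 MISS; vc=[28,16,26,6]
#11 0x19→b6/s2 VC-HIT; vc=[28,16,26,10]

MISSES = 6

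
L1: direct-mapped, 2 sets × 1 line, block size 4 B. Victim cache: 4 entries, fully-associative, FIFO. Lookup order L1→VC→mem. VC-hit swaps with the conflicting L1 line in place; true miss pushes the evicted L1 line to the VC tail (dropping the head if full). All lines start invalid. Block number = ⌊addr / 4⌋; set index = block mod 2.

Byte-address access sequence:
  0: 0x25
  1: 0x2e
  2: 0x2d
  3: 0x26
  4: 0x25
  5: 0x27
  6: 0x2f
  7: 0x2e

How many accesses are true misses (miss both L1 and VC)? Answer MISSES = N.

  [0] addr=0x25 blk=9 s=1: MISS | VC []
  [1] addr=0x2e blk=11 s=1: MISS | VC [9]
  [2] addr=0x2d blk=11 s=1: L1-HIT | VC [9]
  [3] addr=0x26 blk=9 s=1: VC-HIT | VC [11]
  [4] addr=0x25 blk=9 s=1: L1-HIT | VC [11]
  [5] addr=0x27 blk=9 s=1: L1-HIT | VC [11]
  [6] addr=0x2f blk=11 s=1: VC-HIT | VC [9]
  [7] addr=0x2e blk=11 s=1: L1-HIT | VC [9]

MISSES = 2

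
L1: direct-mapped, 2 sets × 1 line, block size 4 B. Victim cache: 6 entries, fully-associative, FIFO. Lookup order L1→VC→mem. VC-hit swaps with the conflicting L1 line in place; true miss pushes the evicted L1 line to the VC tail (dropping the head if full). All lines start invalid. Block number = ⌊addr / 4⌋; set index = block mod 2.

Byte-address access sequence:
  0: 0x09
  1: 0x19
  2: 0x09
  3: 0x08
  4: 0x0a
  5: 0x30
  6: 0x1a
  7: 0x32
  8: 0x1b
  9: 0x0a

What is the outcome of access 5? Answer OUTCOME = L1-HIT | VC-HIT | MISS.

OUTCOME = MISS

0: 0x9 (blk 2, set 0) → MISS  vc=[]
1: 0x19 (blk 6, set 0) → MISS  vc=[2]
2: 0x9 (blk 2, set 0) → VC-HIT  vc=[6]
3: 0x8 (blk 2, set 0) → L1-HIT  vc=[6]
4: 0xa (blk 2, set 0) → L1-HIT  vc=[6]
5: 0x30 (blk 12, set 0) → MISS  vc=[6, 2]
6: 0x1a (blk 6, set 0) → VC-HIT  vc=[12, 2]
7: 0x32 (blk 12, set 0) → VC-HIT  vc=[6, 2]
8: 0x1b (blk 6, set 0) → VC-HIT  vc=[12, 2]
9: 0xa (blk 2, set 0) → VC-HIT  vc=[12, 6]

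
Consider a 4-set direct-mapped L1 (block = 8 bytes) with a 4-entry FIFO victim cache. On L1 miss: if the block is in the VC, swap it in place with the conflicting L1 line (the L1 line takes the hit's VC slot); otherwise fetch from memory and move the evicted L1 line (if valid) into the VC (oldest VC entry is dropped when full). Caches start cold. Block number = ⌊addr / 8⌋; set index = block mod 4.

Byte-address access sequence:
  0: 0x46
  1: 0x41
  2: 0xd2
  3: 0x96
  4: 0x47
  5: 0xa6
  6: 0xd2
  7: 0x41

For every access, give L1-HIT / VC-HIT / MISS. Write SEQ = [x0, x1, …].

SEQ = [MISS, L1-HIT, MISS, MISS, L1-HIT, MISS, VC-HIT, VC-HIT]

  [0] addr=0x46 blk=8 s=0: MISS | VC []
  [1] addr=0x41 blk=8 s=0: L1-HIT | VC []
  [2] addr=0xd2 blk=26 s=2: MISS | VC []
  [3] addr=0x96 blk=18 s=2: MISS | VC [26]
  [4] addr=0x47 blk=8 s=0: L1-HIT | VC [26]
  [5] addr=0xa6 blk=20 s=0: MISS | VC [26, 8]
  [6] addr=0xd2 blk=26 s=2: VC-HIT | VC [18, 8]
  [7] addr=0x41 blk=8 s=0: VC-HIT | VC [18, 20]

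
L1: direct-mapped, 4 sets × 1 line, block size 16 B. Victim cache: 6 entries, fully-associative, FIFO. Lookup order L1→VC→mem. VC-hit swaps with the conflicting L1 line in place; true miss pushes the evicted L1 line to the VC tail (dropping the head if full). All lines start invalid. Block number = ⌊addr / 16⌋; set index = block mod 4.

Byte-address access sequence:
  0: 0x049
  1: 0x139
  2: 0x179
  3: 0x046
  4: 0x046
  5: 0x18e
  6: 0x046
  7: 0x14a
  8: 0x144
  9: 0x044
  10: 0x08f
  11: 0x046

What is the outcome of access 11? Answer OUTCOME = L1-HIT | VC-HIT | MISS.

OUTCOME = VC-HIT

  [0] addr=0x49 blk=4 s=0: MISS | VC []
  [1] addr=0x139 blk=19 s=3: MISS | VC []
  [2] addr=0x179 blk=23 s=3: MISS | VC [19]
  [3] addr=0x46 blk=4 s=0: L1-HIT | VC [19]
  [4] addr=0x46 blk=4 s=0: L1-HIT | VC [19]
  [5] addr=0x18e blk=24 s=0: MISS | VC [19, 4]
  [6] addr=0x46 blk=4 s=0: VC-HIT | VC [19, 24]
  [7] addr=0x14a blk=20 s=0: MISS | VC [19, 24, 4]
  [8] addr=0x144 blk=20 s=0: L1-HIT | VC [19, 24, 4]
  [9] addr=0x44 blk=4 s=0: VC-HIT | VC [19, 24, 20]
  [10] addr=0x8f blk=8 s=0: MISS | VC [19, 24, 20, 4]
  [11] addr=0x46 blk=4 s=0: VC-HIT | VC [19, 24, 20, 8]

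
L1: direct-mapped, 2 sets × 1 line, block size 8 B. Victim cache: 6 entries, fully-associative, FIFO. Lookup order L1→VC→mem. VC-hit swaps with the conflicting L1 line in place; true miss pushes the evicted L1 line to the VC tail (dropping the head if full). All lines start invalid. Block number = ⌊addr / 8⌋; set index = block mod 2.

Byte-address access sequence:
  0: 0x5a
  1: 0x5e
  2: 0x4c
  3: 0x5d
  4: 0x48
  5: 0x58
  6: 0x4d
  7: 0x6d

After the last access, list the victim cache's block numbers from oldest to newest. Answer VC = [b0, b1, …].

0: 0x5a (blk 11, set 1) → MISS  vc=[]
1: 0x5e (blk 11, set 1) → L1-HIT  vc=[]
2: 0x4c (blk 9, set 1) → MISS  vc=[11]
3: 0x5d (blk 11, set 1) → VC-HIT  vc=[9]
4: 0x48 (blk 9, set 1) → VC-HIT  vc=[11]
5: 0x58 (blk 11, set 1) → VC-HIT  vc=[9]
6: 0x4d (blk 9, set 1) → VC-HIT  vc=[11]
7: 0x6d (blk 13, set 1) → MISS  vc=[11, 9]

VC = [11, 9]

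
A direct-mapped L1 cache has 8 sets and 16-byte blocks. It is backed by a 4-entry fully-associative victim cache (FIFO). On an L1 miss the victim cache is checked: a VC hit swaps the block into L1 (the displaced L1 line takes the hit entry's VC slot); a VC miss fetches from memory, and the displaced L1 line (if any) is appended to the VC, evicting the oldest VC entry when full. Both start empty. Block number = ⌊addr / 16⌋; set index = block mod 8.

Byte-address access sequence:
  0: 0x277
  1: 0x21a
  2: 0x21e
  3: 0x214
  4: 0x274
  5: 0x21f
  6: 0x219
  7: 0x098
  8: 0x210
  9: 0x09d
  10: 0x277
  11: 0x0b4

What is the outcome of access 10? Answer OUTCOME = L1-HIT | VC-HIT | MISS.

  [0] addr=0x277 blk=39 s=7: MISS | VC []
  [1] addr=0x21a blk=33 s=1: MISS | VC []
  [2] addr=0x21e blk=33 s=1: L1-HIT | VC []
  [3] addr=0x214 blk=33 s=1: L1-HIT | VC []
  [4] addr=0x274 blk=39 s=7: L1-HIT | VC []
  [5] addr=0x21f blk=33 s=1: L1-HIT | VC []
  [6] addr=0x219 blk=33 s=1: L1-HIT | VC []
  [7] addr=0x98 blk=9 s=1: MISS | VC [33]
  [8] addr=0x210 blk=33 s=1: VC-HIT | VC [9]
  [9] addr=0x9d blk=9 s=1: VC-HIT | VC [33]
  [10] addr=0x277 blk=39 s=7: L1-HIT | VC [33]
  [11] addr=0xb4 blk=11 s=3: MISS | VC [33]

OUTCOME = L1-HIT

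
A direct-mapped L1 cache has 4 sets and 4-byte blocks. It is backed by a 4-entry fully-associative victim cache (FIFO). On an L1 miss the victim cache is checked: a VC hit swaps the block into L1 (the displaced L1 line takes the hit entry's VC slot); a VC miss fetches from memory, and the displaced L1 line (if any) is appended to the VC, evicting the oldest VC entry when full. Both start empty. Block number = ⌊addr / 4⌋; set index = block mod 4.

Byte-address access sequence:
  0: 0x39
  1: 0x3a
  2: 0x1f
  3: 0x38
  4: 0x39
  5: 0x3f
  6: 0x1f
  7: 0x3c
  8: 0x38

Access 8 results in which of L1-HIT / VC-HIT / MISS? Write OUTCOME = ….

OUTCOME = L1-HIT

  [0] addr=0x39 blk=14 s=2: MISS | VC []
  [1] addr=0x3a blk=14 s=2: L1-HIT | VC []
  [2] addr=0x1f blk=7 s=3: MISS | VC []
  [3] addr=0x38 blk=14 s=2: L1-HIT | VC []
  [4] addr=0x39 blk=14 s=2: L1-HIT | VC []
  [5] addr=0x3f blk=15 s=3: MISS | VC [7]
  [6] addr=0x1f blk=7 s=3: VC-HIT | VC [15]
  [7] addr=0x3c blk=15 s=3: VC-HIT | VC [7]
  [8] addr=0x38 blk=14 s=2: L1-HIT | VC [7]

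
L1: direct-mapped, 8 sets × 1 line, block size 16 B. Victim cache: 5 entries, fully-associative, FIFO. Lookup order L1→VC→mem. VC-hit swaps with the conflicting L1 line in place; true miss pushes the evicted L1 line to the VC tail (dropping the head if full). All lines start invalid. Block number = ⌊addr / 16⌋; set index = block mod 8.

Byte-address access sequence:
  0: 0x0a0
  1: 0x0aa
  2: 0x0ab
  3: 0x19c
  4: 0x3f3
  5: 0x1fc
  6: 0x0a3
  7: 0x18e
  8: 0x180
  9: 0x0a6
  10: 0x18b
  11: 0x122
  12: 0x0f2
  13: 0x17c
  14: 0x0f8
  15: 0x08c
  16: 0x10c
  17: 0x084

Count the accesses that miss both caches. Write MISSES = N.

MISSES = 10

  [0] addr=0xa0 blk=10 s=2: MISS | VC []
  [1] addr=0xaa blk=10 s=2: L1-HIT | VC []
  [2] addr=0xab blk=10 s=2: L1-HIT | VC []
  [3] addr=0x19c blk=25 s=1: MISS | VC []
  [4] addr=0x3f3 blk=63 s=7: MISS | VC []
  [5] addr=0x1fc blk=31 s=7: MISS | VC [63]
  [6] addr=0xa3 blk=10 s=2: L1-HIT | VC [63]
  [7] addr=0x18e blk=24 s=0: MISS | VC [63]
  [8] addr=0x180 blk=24 s=0: L1-HIT | VC [63]
  [9] addr=0xa6 blk=10 s=2: L1-HIT | VC [63]
  [10] addr=0x18b blk=24 s=0: L1-HIT | VC [63]
  [11] addr=0x122 blk=18 s=2: MISS | VC [63, 10]
  [12] addr=0xf2 blk=15 s=7: MISS | VC [63, 10, 31]
  [13] addr=0x17c blk=23 s=7: MISS | VC [63, 10, 31, 15]
  [14] addr=0xf8 blk=15 s=7: VC-HIT | VC [63, 10, 31, 23]
  [15] addr=0x8c blk=8 s=0: MISS | VC [63, 10, 31, 23, 24]
  [16] addr=0x10c blk=16 s=0: MISS | VC [10, 31, 23, 24, 8]
  [17] addr=0x84 blk=8 s=0: VC-HIT | VC [10, 31, 23, 24, 16]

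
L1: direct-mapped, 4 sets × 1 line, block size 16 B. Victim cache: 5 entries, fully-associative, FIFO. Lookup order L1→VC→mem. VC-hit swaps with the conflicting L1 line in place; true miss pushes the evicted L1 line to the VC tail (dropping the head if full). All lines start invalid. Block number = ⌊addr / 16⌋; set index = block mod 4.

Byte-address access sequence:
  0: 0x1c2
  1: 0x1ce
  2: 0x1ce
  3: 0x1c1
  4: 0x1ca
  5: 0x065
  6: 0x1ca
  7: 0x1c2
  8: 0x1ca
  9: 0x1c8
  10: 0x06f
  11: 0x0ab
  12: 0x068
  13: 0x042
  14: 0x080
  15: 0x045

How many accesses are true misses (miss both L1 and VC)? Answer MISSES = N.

MISSES = 5

  [0] addr=0x1c2 blk=28 s=0: MISS | VC []
  [1] addr=0x1ce blk=28 s=0: L1-HIT | VC []
  [2] addr=0x1ce blk=28 s=0: L1-HIT | VC []
  [3] addr=0x1c1 blk=28 s=0: L1-HIT | VC []
  [4] addr=0x1ca blk=28 s=0: L1-HIT | VC []
  [5] addr=0x65 blk=6 s=2: MISS | VC []
  [6] addr=0x1ca blk=28 s=0: L1-HIT | VC []
  [7] addr=0x1c2 blk=28 s=0: L1-HIT | VC []
  [8] addr=0x1ca blk=28 s=0: L1-HIT | VC []
  [9] addr=0x1c8 blk=28 s=0: L1-HIT | VC []
  [10] addr=0x6f blk=6 s=2: L1-HIT | VC []
  [11] addr=0xab blk=10 s=2: MISS | VC [6]
  [12] addr=0x68 blk=6 s=2: VC-HIT | VC [10]
  [13] addr=0x42 blk=4 s=0: MISS | VC [10, 28]
  [14] addr=0x80 blk=8 s=0: MISS | VC [10, 28, 4]
  [15] addr=0x45 blk=4 s=0: VC-HIT | VC [10, 28, 8]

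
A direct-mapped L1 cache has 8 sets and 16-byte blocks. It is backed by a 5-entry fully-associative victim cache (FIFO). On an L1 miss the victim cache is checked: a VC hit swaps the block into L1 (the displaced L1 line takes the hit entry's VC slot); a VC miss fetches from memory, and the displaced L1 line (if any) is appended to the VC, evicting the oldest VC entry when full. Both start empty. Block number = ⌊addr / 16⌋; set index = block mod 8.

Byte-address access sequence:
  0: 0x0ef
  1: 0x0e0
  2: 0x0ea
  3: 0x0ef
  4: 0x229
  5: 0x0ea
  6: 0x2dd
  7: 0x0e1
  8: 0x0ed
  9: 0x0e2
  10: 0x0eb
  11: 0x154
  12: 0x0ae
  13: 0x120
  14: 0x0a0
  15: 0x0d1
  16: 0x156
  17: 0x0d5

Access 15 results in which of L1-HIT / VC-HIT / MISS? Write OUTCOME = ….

  [0] addr=0xef blk=14 s=6: MISS | VC []
  [1] addr=0xe0 blk=14 s=6: L1-HIT | VC []
  [2] addr=0xea blk=14 s=6: L1-HIT | VC []
  [3] addr=0xef blk=14 s=6: L1-HIT | VC []
  [4] addr=0x229 blk=34 s=2: MISS | VC []
  [5] addr=0xea blk=14 s=6: L1-HIT | VC []
  [6] addr=0x2dd blk=45 s=5: MISS | VC []
  [7] addr=0xe1 blk=14 s=6: L1-HIT | VC []
  [8] addr=0xed blk=14 s=6: L1-HIT | VC []
  [9] addr=0xe2 blk=14 s=6: L1-HIT | VC []
  [10] addr=0xeb blk=14 s=6: L1-HIT | VC []
  [11] addr=0x154 blk=21 s=5: MISS | VC [45]
  [12] addr=0xae blk=10 s=2: MISS | VC [45, 34]
  [13] addr=0x120 blk=18 s=2: MISS | VC [45, 34, 10]
  [14] addr=0xa0 blk=10 s=2: VC-HIT | VC [45, 34, 18]
  [15] addr=0xd1 blk=13 s=5: MISS | VC [45, 34, 18, 21]
  [16] addr=0x156 blk=21 s=5: VC-HIT | VC [45, 34, 18, 13]
  [17] addr=0xd5 blk=13 s=5: VC-HIT | VC [45, 34, 18, 21]

OUTCOME = MISS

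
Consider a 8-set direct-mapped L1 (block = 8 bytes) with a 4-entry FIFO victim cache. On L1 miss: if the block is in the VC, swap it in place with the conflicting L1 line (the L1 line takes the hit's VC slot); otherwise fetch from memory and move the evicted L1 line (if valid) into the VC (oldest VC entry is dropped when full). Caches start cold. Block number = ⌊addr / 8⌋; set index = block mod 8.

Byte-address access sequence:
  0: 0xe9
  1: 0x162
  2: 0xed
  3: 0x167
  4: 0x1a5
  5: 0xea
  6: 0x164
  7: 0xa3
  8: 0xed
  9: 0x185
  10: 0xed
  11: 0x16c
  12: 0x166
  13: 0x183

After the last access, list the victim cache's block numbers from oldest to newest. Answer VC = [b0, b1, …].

0: 0xe9 (blk 29, set 5) → MISS  vc=[]
1: 0x162 (blk 44, set 4) → MISS  vc=[]
2: 0xed (blk 29, set 5) → L1-HIT  vc=[]
3: 0x167 (blk 44, set 4) → L1-HIT  vc=[]
4: 0x1a5 (blk 52, set 4) → MISS  vc=[44]
5: 0xea (blk 29, set 5) → L1-HIT  vc=[44]
6: 0x164 (blk 44, set 4) → VC-HIT  vc=[52]
7: 0xa3 (blk 20, set 4) → MISS  vc=[52, 44]
8: 0xed (blk 29, set 5) → L1-HIT  vc=[52, 44]
9: 0x185 (blk 48, set 0) → MISS  vc=[52, 44]
10: 0xed (blk 29, set 5) → L1-HIT  vc=[52, 44]
11: 0x16c (blk 45, set 5) → MISS  vc=[52, 44, 29]
12: 0x166 (blk 44, set 4) → VC-HIT  vc=[52, 20, 29]
13: 0x183 (blk 48, set 0) → L1-HIT  vc=[52, 20, 29]

VC = [52, 20, 29]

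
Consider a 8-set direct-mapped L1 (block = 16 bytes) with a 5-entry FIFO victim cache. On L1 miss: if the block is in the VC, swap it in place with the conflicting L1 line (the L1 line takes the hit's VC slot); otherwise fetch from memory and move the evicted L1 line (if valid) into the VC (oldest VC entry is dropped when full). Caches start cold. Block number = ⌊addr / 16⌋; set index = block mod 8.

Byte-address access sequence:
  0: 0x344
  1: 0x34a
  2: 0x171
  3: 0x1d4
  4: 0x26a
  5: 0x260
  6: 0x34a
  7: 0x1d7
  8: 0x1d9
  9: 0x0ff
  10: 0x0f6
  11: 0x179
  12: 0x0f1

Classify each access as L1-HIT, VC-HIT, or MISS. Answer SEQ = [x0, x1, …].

SEQ = [MISS, L1-HIT, MISS, MISS, MISS, L1-HIT, L1-HIT, L1-HIT, L1-HIT, MISS, L1-HIT, VC-HIT, VC-HIT]

  [0] addr=0x344 blk=52 s=4: MISS | VC []
  [1] addr=0x34a blk=52 s=4: L1-HIT | VC []
  [2] addr=0x171 blk=23 s=7: MISS | VC []
  [3] addr=0x1d4 blk=29 s=5: MISS | VC []
  [4] addr=0x26a blk=38 s=6: MISS | VC []
  [5] addr=0x260 blk=38 s=6: L1-HIT | VC []
  [6] addr=0x34a blk=52 s=4: L1-HIT | VC []
  [7] addr=0x1d7 blk=29 s=5: L1-HIT | VC []
  [8] addr=0x1d9 blk=29 s=5: L1-HIT | VC []
  [9] addr=0xff blk=15 s=7: MISS | VC [23]
  [10] addr=0xf6 blk=15 s=7: L1-HIT | VC [23]
  [11] addr=0x179 blk=23 s=7: VC-HIT | VC [15]
  [12] addr=0xf1 blk=15 s=7: VC-HIT | VC [23]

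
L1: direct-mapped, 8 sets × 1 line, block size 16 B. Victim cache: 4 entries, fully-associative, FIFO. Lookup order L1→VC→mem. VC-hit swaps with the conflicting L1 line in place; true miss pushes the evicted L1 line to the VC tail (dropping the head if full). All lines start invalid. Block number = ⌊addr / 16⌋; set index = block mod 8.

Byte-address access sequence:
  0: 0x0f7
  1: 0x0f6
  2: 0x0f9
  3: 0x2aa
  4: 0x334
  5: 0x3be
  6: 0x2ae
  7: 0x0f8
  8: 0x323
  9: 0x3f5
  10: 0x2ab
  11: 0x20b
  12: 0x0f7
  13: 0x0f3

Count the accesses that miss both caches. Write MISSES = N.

0: 0xf7 (blk 15, set 7) → MISS  vc=[]
1: 0xf6 (blk 15, set 7) → L1-HIT  vc=[]
2: 0xf9 (blk 15, set 7) → L1-HIT  vc=[]
3: 0x2aa (blk 42, set 2) → MISS  vc=[]
4: 0x334 (blk 51, set 3) → MISS  vc=[]
5: 0x3be (blk 59, set 3) → MISS  vc=[51]
6: 0x2ae (blk 42, set 2) → L1-HIT  vc=[51]
7: 0xf8 (blk 15, set 7) → L1-HIT  vc=[51]
8: 0x323 (blk 50, set 2) → MISS  vc=[51, 42]
9: 0x3f5 (blk 63, set 7) → MISS  vc=[51, 42, 15]
10: 0x2ab (blk 42, set 2) → VC-HIT  vc=[51, 50, 15]
11: 0x20b (blk 32, set 0) → MISS  vc=[51, 50, 15]
12: 0xf7 (blk 15, set 7) → VC-HIT  vc=[51, 50, 63]
13: 0xf3 (blk 15, set 7) → L1-HIT  vc=[51, 50, 63]

MISSES = 7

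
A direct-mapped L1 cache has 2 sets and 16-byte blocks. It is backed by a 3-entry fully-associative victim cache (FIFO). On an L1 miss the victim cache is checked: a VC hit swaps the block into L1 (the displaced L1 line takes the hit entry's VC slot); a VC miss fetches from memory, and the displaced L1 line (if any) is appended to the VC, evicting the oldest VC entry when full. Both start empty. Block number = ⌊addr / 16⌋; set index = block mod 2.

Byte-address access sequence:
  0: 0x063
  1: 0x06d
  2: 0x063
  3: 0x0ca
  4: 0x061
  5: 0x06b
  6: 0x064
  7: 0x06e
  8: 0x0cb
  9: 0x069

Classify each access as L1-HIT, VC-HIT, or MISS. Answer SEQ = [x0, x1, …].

SEQ = [MISS, L1-HIT, L1-HIT, MISS, VC-HIT, L1-HIT, L1-HIT, L1-HIT, VC-HIT, VC-HIT]

0: 0x63 (blk 6, set 0) → MISS  vc=[]
1: 0x6d (blk 6, set 0) → L1-HIT  vc=[]
2: 0x63 (blk 6, set 0) → L1-HIT  vc=[]
3: 0xca (blk 12, set 0) → MISS  vc=[6]
4: 0x61 (blk 6, set 0) → VC-HIT  vc=[12]
5: 0x6b (blk 6, set 0) → L1-HIT  vc=[12]
6: 0x64 (blk 6, set 0) → L1-HIT  vc=[12]
7: 0x6e (blk 6, set 0) → L1-HIT  vc=[12]
8: 0xcb (blk 12, set 0) → VC-HIT  vc=[6]
9: 0x69 (blk 6, set 0) → VC-HIT  vc=[12]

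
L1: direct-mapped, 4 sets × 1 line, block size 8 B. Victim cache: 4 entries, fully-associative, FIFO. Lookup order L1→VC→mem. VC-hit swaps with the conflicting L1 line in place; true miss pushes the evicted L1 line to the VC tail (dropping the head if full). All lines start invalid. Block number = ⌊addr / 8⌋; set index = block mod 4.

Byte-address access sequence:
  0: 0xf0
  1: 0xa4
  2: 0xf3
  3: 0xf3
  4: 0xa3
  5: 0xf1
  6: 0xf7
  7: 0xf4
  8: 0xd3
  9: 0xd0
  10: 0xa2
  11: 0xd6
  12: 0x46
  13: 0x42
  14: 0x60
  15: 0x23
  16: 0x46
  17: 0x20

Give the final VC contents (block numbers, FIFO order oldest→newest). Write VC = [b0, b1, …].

VC = [30, 20, 8, 12]

#0 0xf0→b30/s2 MISS; vc=[]
#1 0xa4→b20/s0 MISS; vc=[]
#2 0xf3→b30/s2 L1-HIT; vc=[]
#3 0xf3→b30/s2 L1-HIT; vc=[]
#4 0xa3→b20/s0 L1-HIT; vc=[]
#5 0xf1→b30/s2 L1-HIT; vc=[]
#6 0xf7→b30/s2 L1-HIT; vc=[]
#7 0xf4→b30/s2 L1-HIT; vc=[]
#8 0xd3→b26/s2 MISS; vc=[30]
#9 0xd0→b26/s2 L1-HIT; vc=[30]
#10 0xa2→b20/s0 L1-HIT; vc=[30]
#11 0xd6→b26/s2 L1-HIT; vc=[30]
#12 0x46→b8/s0 MISS; vc=[30,20]
#13 0x42→b8/s0 L1-HIT; vc=[30,20]
#14 0x60→b12/s0 MISS; vc=[30,20,8]
#15 0x23→b4/s0 MISS; vc=[30,20,8,12]
#16 0x46→b8/s0 VC-HIT; vc=[30,20,4,12]
#17 0x20→b4/s0 VC-HIT; vc=[30,20,8,12]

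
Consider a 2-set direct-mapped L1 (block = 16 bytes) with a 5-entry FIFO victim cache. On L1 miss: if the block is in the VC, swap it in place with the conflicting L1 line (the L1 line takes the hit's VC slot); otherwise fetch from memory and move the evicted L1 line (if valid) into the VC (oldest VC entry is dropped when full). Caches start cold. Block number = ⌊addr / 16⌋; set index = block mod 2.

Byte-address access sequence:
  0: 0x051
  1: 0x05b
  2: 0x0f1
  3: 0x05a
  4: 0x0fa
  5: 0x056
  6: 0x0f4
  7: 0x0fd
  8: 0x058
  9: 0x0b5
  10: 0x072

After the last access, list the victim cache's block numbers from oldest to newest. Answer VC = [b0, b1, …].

0: 0x51 (blk 5, set 1) → MISS  vc=[]
1: 0x5b (blk 5, set 1) → L1-HIT  vc=[]
2: 0xf1 (blk 15, set 1) → MISS  vc=[5]
3: 0x5a (blk 5, set 1) → VC-HIT  vc=[15]
4: 0xfa (blk 15, set 1) → VC-HIT  vc=[5]
5: 0x56 (blk 5, set 1) → VC-HIT  vc=[15]
6: 0xf4 (blk 15, set 1) → VC-HIT  vc=[5]
7: 0xfd (blk 15, set 1) → L1-HIT  vc=[5]
8: 0x58 (blk 5, set 1) → VC-HIT  vc=[15]
9: 0xb5 (blk 11, set 1) → MISS  vc=[15, 5]
10: 0x72 (blk 7, set 1) → MISS  vc=[15, 5, 11]

VC = [15, 5, 11]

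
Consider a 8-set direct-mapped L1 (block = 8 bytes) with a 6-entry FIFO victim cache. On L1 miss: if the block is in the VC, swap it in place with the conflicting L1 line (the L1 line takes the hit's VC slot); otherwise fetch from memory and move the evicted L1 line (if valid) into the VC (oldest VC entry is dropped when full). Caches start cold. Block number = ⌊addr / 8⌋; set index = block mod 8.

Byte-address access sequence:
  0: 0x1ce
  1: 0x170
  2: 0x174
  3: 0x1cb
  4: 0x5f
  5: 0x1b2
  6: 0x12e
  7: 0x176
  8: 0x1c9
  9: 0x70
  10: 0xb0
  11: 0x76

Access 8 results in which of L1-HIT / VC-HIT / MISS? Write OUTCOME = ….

OUTCOME = L1-HIT

  [0] addr=0x1ce blk=57 s=1: MISS | VC []
  [1] addr=0x170 blk=46 s=6: MISS | VC []
  [2] addr=0x174 blk=46 s=6: L1-HIT | VC []
  [3] addr=0x1cb blk=57 s=1: L1-HIT | VC []
  [4] addr=0x5f blk=11 s=3: MISS | VC []
  [5] addr=0x1b2 blk=54 s=6: MISS | VC [46]
  [6] addr=0x12e blk=37 s=5: MISS | VC [46]
  [7] addr=0x176 blk=46 s=6: VC-HIT | VC [54]
  [8] addr=0x1c9 blk=57 s=1: L1-HIT | VC [54]
  [9] addr=0x70 blk=14 s=6: MISS | VC [54, 46]
  [10] addr=0xb0 blk=22 s=6: MISS | VC [54, 46, 14]
  [11] addr=0x76 blk=14 s=6: VC-HIT | VC [54, 46, 22]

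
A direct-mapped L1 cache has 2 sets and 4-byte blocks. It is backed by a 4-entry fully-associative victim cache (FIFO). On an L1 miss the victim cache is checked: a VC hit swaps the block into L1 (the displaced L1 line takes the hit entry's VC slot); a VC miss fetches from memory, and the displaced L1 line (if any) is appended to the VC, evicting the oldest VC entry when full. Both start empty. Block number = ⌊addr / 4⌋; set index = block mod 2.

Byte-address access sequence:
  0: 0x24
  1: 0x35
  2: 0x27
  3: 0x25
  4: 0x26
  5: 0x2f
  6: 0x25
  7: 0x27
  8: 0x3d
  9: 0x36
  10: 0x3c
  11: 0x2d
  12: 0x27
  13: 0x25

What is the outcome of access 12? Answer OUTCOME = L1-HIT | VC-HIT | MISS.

  [0] addr=0x24 blk=9 s=1: MISS | VC []
  [1] addr=0x35 blk=13 s=1: MISS | VC [9]
  [2] addr=0x27 blk=9 s=1: VC-HIT | VC [13]
  [3] addr=0x25 blk=9 s=1: L1-HIT | VC [13]
  [4] addr=0x26 blk=9 s=1: L1-HIT | VC [13]
  [5] addr=0x2f blk=11 s=1: MISS | VC [13, 9]
  [6] addr=0x25 blk=9 s=1: VC-HIT | VC [13, 11]
  [7] addr=0x27 blk=9 s=1: L1-HIT | VC [13, 11]
  [8] addr=0x3d blk=15 s=1: MISS | VC [13, 11, 9]
  [9] addr=0x36 blk=13 s=1: VC-HIT | VC [15, 11, 9]
  [10] addr=0x3c blk=15 s=1: VC-HIT | VC [13, 11, 9]
  [11] addr=0x2d blk=11 s=1: VC-HIT | VC [13, 15, 9]
  [12] addr=0x27 blk=9 s=1: VC-HIT | VC [13, 15, 11]
  [13] addr=0x25 blk=9 s=1: L1-HIT | VC [13, 15, 11]

OUTCOME = VC-HIT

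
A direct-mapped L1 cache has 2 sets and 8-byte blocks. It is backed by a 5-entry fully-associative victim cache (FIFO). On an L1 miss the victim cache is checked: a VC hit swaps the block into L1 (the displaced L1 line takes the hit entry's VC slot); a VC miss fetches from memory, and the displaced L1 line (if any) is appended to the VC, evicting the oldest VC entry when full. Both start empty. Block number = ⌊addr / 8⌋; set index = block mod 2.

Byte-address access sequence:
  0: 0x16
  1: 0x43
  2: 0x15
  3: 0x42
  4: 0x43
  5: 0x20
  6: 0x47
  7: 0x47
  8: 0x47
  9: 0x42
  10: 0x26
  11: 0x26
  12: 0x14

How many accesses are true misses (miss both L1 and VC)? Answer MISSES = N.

0: 0x16 (blk 2, set 0) → MISS  vc=[]
1: 0x43 (blk 8, set 0) → MISS  vc=[2]
2: 0x15 (blk 2, set 0) → VC-HIT  vc=[8]
3: 0x42 (blk 8, set 0) → VC-HIT  vc=[2]
4: 0x43 (blk 8, set 0) → L1-HIT  vc=[2]
5: 0x20 (blk 4, set 0) → MISS  vc=[2, 8]
6: 0x47 (blk 8, set 0) → VC-HIT  vc=[2, 4]
7: 0x47 (blk 8, set 0) → L1-HIT  vc=[2, 4]
8: 0x47 (blk 8, set 0) → L1-HIT  vc=[2, 4]
9: 0x42 (blk 8, set 0) → L1-HIT  vc=[2, 4]
10: 0x26 (blk 4, set 0) → VC-HIT  vc=[2, 8]
11: 0x26 (blk 4, set 0) → L1-HIT  vc=[2, 8]
12: 0x14 (blk 2, set 0) → VC-HIT  vc=[4, 8]

MISSES = 3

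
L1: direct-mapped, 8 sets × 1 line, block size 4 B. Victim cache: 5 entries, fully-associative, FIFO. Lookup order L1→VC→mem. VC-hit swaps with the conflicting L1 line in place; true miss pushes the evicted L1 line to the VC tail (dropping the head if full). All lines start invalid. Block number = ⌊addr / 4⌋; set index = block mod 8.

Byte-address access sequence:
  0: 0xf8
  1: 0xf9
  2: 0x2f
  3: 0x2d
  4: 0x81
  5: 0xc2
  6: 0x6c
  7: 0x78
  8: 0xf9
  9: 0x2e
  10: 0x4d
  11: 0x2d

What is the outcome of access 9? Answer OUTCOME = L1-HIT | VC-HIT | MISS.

0: 0xf8 (blk 62, set 6) → MISS  vc=[]
1: 0xf9 (blk 62, set 6) → L1-HIT  vc=[]
2: 0x2f (blk 11, set 3) → MISS  vc=[]
3: 0x2d (blk 11, set 3) → L1-HIT  vc=[]
4: 0x81 (blk 32, set 0) → MISS  vc=[]
5: 0xc2 (blk 48, set 0) → MISS  vc=[32]
6: 0x6c (blk 27, set 3) → MISS  vc=[32, 11]
7: 0x78 (blk 30, set 6) → MISS  vc=[32, 11, 62]
8: 0xf9 (blk 62, set 6) → VC-HIT  vc=[32, 11, 30]
9: 0x2e (blk 11, set 3) → VC-HIT  vc=[32, 27, 30]
10: 0x4d (blk 19, set 3) → MISS  vc=[32, 27, 30, 11]
11: 0x2d (blk 11, set 3) → VC-HIT  vc=[32, 27, 30, 19]

OUTCOME = VC-HIT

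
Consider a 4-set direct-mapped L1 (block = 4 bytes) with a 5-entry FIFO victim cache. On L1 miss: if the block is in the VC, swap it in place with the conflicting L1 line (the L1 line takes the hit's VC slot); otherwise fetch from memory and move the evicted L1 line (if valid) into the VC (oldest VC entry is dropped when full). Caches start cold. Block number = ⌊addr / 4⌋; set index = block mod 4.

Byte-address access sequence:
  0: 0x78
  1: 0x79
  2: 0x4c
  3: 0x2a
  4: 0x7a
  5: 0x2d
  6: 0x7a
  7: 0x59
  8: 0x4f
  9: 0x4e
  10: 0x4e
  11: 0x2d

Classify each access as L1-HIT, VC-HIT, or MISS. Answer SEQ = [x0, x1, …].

SEQ = [MISS, L1-HIT, MISS, MISS, VC-HIT, MISS, L1-HIT, MISS, VC-HIT, L1-HIT, L1-HIT, VC-HIT]

0: 0x78 (blk 30, set 2) → MISS  vc=[]
1: 0x79 (blk 30, set 2) → L1-HIT  vc=[]
2: 0x4c (blk 19, set 3) → MISS  vc=[]
3: 0x2a (blk 10, set 2) → MISS  vc=[30]
4: 0x7a (blk 30, set 2) → VC-HIT  vc=[10]
5: 0x2d (blk 11, set 3) → MISS  vc=[10, 19]
6: 0x7a (blk 30, set 2) → L1-HIT  vc=[10, 19]
7: 0x59 (blk 22, set 2) → MISS  vc=[10, 19, 30]
8: 0x4f (blk 19, set 3) → VC-HIT  vc=[10, 11, 30]
9: 0x4e (blk 19, set 3) → L1-HIT  vc=[10, 11, 30]
10: 0x4e (blk 19, set 3) → L1-HIT  vc=[10, 11, 30]
11: 0x2d (blk 11, set 3) → VC-HIT  vc=[10, 19, 30]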